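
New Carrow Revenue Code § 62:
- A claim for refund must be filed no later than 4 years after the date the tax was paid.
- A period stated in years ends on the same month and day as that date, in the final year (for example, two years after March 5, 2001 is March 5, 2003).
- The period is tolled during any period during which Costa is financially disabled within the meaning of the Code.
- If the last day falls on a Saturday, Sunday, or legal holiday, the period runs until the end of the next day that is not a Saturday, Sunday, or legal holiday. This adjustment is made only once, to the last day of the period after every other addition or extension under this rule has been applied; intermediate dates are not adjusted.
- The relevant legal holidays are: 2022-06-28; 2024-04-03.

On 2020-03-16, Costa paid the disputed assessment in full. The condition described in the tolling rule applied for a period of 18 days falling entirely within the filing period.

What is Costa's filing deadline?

4 years after 2020-03-16 is March 16, 2024.
Tolling adds 18 days: March 16, 2024 + 18 days = April 3, 2024.
April 3, 2024 is a listed holiday. The next qualifying day is April 4, 2024.

April 4, 2024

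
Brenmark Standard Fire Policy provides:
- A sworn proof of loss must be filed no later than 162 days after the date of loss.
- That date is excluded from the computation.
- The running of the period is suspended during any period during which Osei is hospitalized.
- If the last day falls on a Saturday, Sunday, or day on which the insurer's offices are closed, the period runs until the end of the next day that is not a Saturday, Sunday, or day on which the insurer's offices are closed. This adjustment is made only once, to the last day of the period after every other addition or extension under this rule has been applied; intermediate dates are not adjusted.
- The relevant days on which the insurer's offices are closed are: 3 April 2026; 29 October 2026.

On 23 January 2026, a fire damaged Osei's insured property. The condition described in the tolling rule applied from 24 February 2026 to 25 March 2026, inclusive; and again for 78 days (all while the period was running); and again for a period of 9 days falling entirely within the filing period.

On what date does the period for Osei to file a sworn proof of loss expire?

162 days after 23 January 2026 is July 4, 2026.
From February 24, 2026 through March 25, 2026 inclusive is 30 days; tolling adds 30 days: July 4, 2026 + 30 days = August 3, 2026.
Tolling adds 78 days: August 3, 2026 + 78 days = October 20, 2026.
Tolling adds 9 days: October 20, 2026 + 9 days = October 29, 2026.
October 29, 2026 is a listed holiday. The next qualifying day is October 30, 2026.

October 30, 2026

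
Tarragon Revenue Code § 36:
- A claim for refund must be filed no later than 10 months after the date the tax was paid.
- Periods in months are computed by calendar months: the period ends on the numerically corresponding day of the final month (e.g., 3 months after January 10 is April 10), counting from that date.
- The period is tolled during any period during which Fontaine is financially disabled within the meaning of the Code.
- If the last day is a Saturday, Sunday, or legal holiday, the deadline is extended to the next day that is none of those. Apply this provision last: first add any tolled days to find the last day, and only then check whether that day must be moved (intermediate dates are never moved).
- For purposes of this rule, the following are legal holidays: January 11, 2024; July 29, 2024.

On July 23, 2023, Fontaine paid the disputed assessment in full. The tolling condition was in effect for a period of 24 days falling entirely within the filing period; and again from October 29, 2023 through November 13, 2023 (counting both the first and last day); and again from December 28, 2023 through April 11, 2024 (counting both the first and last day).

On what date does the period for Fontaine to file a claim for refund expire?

10 months after July 23, 2023 is May 23, 2024.
Tolling adds 24 days: May 23, 2024 + 24 days = June 16, 2024.
From October 29, 2023 through November 13, 2023 inclusive is 16 days; tolling adds 16 days: June 16, 2024 + 16 days = July 2, 2024.
From December 28, 2023 through April 11, 2024 inclusive is 106 days; tolling adds 106 days: July 2, 2024 + 106 days = October 16, 2024.
October 16, 2024 is a Wednesday and not a legal holiday, so no extension applies.

October 16, 2024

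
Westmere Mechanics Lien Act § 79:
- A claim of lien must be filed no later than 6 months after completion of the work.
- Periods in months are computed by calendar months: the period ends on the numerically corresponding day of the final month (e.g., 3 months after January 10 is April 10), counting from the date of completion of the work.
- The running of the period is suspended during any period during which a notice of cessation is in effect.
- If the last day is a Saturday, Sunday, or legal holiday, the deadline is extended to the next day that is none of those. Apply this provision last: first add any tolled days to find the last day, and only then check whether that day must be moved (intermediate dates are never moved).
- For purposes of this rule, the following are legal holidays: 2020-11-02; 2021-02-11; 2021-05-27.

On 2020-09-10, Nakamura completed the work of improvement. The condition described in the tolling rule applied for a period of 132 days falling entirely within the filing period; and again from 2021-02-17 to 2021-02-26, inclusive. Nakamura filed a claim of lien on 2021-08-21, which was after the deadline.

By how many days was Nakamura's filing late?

22 days

6 months after 2020-09-10 is March 10, 2021.
Tolling adds 132 days: March 10, 2021 + 132 days = July 20, 2021.
From February 17, 2021 through February 26, 2021 inclusive is 10 days; tolling adds 10 days: July 20, 2021 + 10 days = July 30, 2021.
July 30, 2021 is a Friday and not a legal holiday, so no extension applies.
The deadline is July 30, 2021; from July 30, 2021 to August 21, 2021 is 22 days.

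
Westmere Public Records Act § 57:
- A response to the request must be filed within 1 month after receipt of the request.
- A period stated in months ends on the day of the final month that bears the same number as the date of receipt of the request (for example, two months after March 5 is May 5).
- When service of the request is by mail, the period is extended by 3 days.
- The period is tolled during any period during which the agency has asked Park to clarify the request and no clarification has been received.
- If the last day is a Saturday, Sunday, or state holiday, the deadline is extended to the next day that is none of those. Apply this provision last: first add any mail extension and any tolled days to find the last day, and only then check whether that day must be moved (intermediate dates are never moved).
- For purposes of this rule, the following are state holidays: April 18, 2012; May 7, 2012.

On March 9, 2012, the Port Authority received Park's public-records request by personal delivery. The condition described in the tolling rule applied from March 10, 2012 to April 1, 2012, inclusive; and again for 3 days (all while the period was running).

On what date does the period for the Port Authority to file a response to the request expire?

1 month after March 9, 2012 is April 9, 2012.
Service was not by mail, so no mail extension applies.
From March 10, 2012 through April 1, 2012 inclusive is 23 days; tolling adds 23 days: April 9, 2012 + 23 days = May 2, 2012.
Tolling adds 3 days: May 2, 2012 + 3 days = May 5, 2012.
May 5, 2012 is Saturday; May 6, 2012 is Sunday; May 7, 2012 is a listed holiday. The next qualifying day is May 8, 2012.

May 8, 2012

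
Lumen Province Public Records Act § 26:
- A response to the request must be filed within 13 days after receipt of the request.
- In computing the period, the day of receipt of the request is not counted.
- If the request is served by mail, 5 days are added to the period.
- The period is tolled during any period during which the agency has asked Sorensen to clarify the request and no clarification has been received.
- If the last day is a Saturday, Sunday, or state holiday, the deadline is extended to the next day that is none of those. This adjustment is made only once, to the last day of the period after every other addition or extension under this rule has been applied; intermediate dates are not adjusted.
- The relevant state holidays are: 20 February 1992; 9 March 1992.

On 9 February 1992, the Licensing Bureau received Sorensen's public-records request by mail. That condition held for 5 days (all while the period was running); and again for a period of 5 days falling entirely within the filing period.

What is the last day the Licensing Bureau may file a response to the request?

13 days after 9 February 1992 is February 22, 1992.
Service was by mail, adding 5 days: February 22, 1992 + 5 days = February 27, 1992.
Tolling adds 5 days: February 27, 1992 + 5 days = March 3, 1992.
Tolling adds 5 days: March 3, 1992 + 5 days = March 8, 1992.
March 8, 1992 is Sunday; March 9, 1992 is a listed holiday. The next qualifying day is March 10, 1992.

March 10, 1992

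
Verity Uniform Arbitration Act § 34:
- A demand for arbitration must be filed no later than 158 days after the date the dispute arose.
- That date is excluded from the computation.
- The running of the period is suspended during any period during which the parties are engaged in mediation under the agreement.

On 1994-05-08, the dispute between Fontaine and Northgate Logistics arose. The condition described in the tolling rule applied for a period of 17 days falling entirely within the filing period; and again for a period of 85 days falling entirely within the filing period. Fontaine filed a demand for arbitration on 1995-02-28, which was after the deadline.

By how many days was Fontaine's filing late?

36 days

158 days after 1994-05-08 is October 13, 1994.
Tolling adds 17 days: October 13, 1994 + 17 days = October 30, 1994.
Tolling adds 85 days: October 30, 1994 + 85 days = January 23, 1995.
The deadline is January 23, 1995; from January 23, 1995 to February 28, 1995 is 36 days.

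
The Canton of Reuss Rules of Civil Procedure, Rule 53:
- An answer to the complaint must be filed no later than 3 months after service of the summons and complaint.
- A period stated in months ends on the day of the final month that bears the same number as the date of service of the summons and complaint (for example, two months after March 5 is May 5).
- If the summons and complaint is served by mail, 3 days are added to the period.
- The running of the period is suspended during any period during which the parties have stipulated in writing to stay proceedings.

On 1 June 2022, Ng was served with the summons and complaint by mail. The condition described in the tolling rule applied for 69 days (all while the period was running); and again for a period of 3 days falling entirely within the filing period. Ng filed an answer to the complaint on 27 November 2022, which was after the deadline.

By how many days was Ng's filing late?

3 months after 1 June 2022 is September 1, 2022.
Service was by mail, adding 3 days: September 1, 2022 + 3 days = September 4, 2022.
Tolling adds 69 days: September 4, 2022 + 69 days = November 12, 2022.
Tolling adds 3 days: November 12, 2022 + 3 days = November 15, 2022.
The deadline is November 15, 2022; from November 15, 2022 to November 27, 2022 is 12 days.

12 days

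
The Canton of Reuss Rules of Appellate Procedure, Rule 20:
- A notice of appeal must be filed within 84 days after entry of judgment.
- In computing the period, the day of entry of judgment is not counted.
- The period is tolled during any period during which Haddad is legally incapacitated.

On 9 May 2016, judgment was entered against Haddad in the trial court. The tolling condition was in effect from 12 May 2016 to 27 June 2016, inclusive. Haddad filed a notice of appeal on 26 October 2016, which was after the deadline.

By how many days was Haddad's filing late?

39 days

84 days after 9 May 2016 is August 1, 2016.
From May 12, 2016 through June 27, 2016 inclusive is 47 days; tolling adds 47 days: August 1, 2016 + 47 days = September 17, 2016.
The deadline is September 17, 2016; from September 17, 2016 to October 26, 2016 is 39 days.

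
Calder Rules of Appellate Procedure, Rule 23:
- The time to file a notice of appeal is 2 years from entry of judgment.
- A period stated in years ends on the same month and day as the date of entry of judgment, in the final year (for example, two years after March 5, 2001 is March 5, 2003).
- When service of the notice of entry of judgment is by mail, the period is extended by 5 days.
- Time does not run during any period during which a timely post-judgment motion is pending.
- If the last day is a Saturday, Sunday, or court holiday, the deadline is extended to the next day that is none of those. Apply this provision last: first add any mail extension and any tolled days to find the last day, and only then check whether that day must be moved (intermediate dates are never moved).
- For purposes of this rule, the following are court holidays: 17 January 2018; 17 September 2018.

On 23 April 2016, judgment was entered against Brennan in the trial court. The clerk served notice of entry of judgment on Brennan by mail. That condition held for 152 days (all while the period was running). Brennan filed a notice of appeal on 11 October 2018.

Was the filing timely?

No

2 years after 23 April 2016 is April 23, 2018.
Service was by mail, adding 5 days: April 23, 2018 + 5 days = April 28, 2018.
Tolling adds 152 days: April 28, 2018 + 152 days = September 27, 2018.
September 27, 2018 is a Thursday and not a court holiday, so no extension applies.
The deadline is September 27, 2018; the filing on October 11, 2018 is after that date.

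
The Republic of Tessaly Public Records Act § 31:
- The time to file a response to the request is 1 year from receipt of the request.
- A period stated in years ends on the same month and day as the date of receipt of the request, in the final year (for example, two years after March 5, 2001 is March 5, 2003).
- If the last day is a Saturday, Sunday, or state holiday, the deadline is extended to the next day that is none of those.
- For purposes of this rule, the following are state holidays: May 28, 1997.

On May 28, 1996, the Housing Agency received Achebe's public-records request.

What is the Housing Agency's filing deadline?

1 year after May 28, 1996 is May 28, 1997.
May 28, 1997 is a listed holiday. The next qualifying day is May 29, 1997.

May 29, 1997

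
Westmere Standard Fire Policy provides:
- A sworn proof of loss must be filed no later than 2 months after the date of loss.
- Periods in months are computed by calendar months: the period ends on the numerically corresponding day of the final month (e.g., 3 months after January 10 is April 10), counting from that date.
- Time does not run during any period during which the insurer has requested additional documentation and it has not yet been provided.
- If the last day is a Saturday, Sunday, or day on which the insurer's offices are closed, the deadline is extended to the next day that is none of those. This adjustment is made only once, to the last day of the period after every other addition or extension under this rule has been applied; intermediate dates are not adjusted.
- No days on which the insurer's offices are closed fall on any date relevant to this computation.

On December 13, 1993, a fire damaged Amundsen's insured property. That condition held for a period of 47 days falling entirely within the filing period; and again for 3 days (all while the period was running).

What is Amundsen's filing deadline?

2 months after December 13, 1993 is February 13, 1994.
Tolling adds 47 days: February 13, 1994 + 47 days = April 1, 1994.
Tolling adds 3 days: April 1, 1994 + 3 days = April 4, 1994.
April 4, 1994 is a Monday and not a day on which the insurer's offices are closed, so no extension applies.

April 4, 1994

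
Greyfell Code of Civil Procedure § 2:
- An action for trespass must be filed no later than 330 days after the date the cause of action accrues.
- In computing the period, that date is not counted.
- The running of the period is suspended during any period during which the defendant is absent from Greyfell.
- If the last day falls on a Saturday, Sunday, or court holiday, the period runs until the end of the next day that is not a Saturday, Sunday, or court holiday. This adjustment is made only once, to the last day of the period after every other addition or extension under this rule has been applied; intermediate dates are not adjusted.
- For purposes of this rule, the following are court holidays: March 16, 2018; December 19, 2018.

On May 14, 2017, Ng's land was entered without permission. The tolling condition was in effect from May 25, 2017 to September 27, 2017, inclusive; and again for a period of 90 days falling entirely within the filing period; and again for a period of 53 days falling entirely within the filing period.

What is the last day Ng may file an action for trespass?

330 days after May 14, 2017 is April 9, 2018.
From May 25, 2017 through September 27, 2017 inclusive is 126 days; tolling adds 126 days: April 9, 2018 + 126 days = August 13, 2018.
Tolling adds 90 days: August 13, 2018 + 90 days = November 11, 2018.
Tolling adds 53 days: November 11, 2018 + 53 days = January 3, 2019.
January 3, 2019 is a Thursday and not a court holiday, so no extension applies.

January 3, 2019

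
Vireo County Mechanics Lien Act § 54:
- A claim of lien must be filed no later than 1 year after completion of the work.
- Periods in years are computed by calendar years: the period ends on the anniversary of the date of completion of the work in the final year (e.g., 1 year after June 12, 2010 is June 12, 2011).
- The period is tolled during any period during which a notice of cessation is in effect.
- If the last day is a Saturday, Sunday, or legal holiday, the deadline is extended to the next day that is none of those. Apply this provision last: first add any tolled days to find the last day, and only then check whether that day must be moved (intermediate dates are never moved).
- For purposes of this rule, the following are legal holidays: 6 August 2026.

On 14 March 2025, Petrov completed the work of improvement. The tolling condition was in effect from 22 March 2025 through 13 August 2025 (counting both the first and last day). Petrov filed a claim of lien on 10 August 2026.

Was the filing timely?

No

1 year after 14 March 2025 is March 14, 2026.
From March 22, 2025 through August 13, 2025 inclusive is 145 days; tolling adds 145 days: March 14, 2026 + 145 days = August 6, 2026.
August 6, 2026 is a listed holiday. The next qualifying day is August 7, 2026.
The deadline is August 7, 2026; the filing on August 10, 2026 is after that date.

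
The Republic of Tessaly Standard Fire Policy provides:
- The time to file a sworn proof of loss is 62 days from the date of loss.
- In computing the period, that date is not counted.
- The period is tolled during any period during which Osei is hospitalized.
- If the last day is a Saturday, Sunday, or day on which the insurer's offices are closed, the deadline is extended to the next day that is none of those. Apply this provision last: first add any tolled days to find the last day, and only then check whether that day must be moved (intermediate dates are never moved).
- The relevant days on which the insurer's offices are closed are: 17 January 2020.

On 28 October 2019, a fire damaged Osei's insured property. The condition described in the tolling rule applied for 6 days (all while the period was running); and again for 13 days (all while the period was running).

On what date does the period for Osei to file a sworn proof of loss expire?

62 days after 28 October 2019 is December 29, 2019.
Tolling adds 6 days: December 29, 2019 + 6 days = January 4, 2020.
Tolling adds 13 days: January 4, 2020 + 13 days = January 17, 2020.
January 17, 2020 is a listed holiday; January 18, 2020 is Saturday; January 19, 2020 is Sunday. The next qualifying day is January 20, 2020.

January 20, 2020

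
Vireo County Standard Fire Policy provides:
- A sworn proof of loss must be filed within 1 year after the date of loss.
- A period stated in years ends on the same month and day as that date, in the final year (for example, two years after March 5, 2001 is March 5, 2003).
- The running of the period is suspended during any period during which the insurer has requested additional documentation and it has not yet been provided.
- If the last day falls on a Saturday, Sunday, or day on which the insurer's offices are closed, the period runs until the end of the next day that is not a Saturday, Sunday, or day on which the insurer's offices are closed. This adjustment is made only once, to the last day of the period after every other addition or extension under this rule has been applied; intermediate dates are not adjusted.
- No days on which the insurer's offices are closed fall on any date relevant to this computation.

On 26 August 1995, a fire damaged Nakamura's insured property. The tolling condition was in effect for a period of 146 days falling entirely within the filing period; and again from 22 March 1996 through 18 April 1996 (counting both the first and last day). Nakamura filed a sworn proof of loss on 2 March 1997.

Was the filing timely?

No

1 year after 26 August 1995 is August 26, 1996.
Tolling adds 146 days: August 26, 1996 + 146 days = January 19, 1997.
From March 22, 1996 through April 18, 1996 inclusive is 28 days; tolling adds 28 days: January 19, 1997 + 28 days = February 16, 1997.
February 16, 1997 is Sunday. The next qualifying day is February 17, 1997.
The deadline is February 17, 1997; the filing on March 2, 1997 is after that date.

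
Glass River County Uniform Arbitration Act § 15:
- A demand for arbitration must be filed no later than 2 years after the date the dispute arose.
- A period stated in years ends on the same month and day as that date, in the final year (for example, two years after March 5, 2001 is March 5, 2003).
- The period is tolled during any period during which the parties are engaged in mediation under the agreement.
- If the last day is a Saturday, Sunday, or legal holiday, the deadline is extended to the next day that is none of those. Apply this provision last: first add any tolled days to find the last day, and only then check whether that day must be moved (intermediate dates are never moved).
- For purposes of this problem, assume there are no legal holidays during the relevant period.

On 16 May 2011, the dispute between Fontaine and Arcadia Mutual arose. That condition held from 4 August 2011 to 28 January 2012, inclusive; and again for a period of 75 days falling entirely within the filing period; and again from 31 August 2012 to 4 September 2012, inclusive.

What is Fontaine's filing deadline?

2 years after 16 May 2011 is May 16, 2013.
From August 4, 2011 through January 28, 2012 inclusive is 178 days; tolling adds 178 days: May 16, 2013 + 178 days = November 10, 2013.
Tolling adds 75 days: November 10, 2013 + 75 days = January 24, 2014.
From August 31, 2012 through September 4, 2012 inclusive is 5 days; tolling adds 5 days: January 24, 2014 + 5 days = January 29, 2014.
January 29, 2014 is a Wednesday and not a legal holiday, so no extension applies.

January 29, 2014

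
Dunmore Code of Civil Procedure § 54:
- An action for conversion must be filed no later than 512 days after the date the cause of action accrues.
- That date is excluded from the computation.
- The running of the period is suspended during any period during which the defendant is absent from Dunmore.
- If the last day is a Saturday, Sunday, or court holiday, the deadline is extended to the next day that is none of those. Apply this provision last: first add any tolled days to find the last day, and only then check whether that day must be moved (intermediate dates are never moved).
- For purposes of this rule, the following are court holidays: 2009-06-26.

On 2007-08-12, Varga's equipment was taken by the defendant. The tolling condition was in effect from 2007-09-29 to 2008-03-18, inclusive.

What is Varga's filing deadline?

June 29, 2009

512 days after 2007-08-12 is January 5, 2009.
From September 29, 2007 through March 18, 2008 inclusive is 172 days; tolling adds 172 days: January 5, 2009 + 172 days = June 26, 2009.
June 26, 2009 is a listed holiday; June 27, 2009 is Saturday; June 28, 2009 is Sunday. The next qualifying day is June 29, 2009.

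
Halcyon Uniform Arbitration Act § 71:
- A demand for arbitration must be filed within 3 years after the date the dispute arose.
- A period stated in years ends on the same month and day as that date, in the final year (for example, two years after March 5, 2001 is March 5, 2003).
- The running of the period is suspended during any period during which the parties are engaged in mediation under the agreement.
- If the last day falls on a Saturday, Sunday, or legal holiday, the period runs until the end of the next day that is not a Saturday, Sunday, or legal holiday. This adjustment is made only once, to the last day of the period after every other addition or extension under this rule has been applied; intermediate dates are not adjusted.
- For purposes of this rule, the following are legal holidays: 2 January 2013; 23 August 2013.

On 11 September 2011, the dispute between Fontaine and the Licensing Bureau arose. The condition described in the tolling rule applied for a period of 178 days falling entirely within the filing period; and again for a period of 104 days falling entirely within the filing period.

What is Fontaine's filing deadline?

3 years after 11 September 2011 is September 11, 2014.
Tolling adds 178 days: September 11, 2014 + 178 days = March 8, 2015.
Tolling adds 104 days: March 8, 2015 + 104 days = June 20, 2015.
June 20, 2015 is Saturday; June 21, 2015 is Sunday. The next qualifying day is June 22, 2015.

June 22, 2015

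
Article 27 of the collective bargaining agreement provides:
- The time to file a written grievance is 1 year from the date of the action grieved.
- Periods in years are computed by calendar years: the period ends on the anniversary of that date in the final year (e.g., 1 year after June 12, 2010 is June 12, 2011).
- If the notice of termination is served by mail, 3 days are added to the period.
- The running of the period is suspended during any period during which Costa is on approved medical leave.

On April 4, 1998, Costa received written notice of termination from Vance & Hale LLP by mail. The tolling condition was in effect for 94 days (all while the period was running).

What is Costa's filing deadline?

July 10, 1999

1 year after April 4, 1998 is April 4, 1999.
Service was by mail, adding 3 days: April 4, 1999 + 3 days = April 7, 1999.
Tolling adds 94 days: April 7, 1999 + 94 days = July 10, 1999.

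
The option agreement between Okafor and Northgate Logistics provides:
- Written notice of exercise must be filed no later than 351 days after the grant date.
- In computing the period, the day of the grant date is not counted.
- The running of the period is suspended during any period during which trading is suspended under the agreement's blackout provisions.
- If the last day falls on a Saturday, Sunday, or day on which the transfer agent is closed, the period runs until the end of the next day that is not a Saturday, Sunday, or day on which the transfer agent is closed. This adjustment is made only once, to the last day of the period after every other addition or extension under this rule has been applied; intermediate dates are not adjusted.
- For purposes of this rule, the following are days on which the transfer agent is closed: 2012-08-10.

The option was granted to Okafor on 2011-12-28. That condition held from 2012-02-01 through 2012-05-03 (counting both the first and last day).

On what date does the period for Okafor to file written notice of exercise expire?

March 18, 2013

351 days after 2011-12-28 is December 13, 2012.
From February 1, 2012 through May 3, 2012 inclusive is 93 days; tolling adds 93 days: December 13, 2012 + 93 days = March 16, 2013.
March 16, 2013 is Saturday; March 17, 2013 is Sunday. The next qualifying day is March 18, 2013.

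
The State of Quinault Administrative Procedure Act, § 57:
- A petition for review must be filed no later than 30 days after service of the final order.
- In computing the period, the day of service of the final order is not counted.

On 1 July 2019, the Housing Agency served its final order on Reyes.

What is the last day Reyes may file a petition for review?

30 days after 1 July 2019 is July 31, 2019.

July 31, 2019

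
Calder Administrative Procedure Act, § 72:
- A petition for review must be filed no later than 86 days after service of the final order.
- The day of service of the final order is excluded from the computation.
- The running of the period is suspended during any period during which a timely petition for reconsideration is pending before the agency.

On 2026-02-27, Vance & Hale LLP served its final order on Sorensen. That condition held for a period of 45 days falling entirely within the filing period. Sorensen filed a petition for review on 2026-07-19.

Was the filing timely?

86 days after 2026-02-27 is May 24, 2026.
Tolling adds 45 days: May 24, 2026 + 45 days = July 8, 2026.
The deadline is July 8, 2026; the filing on July 19, 2026 is after that date.

No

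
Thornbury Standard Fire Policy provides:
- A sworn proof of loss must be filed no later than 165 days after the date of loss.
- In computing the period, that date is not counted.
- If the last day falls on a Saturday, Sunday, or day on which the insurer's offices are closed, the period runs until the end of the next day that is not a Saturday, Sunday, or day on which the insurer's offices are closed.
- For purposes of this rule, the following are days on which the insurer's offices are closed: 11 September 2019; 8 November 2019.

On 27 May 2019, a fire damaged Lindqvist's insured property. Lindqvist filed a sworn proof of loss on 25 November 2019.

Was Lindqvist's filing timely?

No

165 days after 27 May 2019 is November 8, 2019.
November 8, 2019 is a listed holiday; November 9, 2019 is Saturday; November 10, 2019 is Sunday. The next qualifying day is November 11, 2019.
The deadline is November 11, 2019; the filing on November 25, 2019 is after that date.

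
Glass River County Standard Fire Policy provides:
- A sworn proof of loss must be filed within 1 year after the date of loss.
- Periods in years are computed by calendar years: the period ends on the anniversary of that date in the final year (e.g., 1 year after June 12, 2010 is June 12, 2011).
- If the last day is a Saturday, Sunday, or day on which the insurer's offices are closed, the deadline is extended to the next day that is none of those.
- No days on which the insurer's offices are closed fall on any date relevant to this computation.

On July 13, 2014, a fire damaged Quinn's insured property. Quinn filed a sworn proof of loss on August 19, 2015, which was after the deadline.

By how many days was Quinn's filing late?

37 days

1 year after July 13, 2014 is July 13, 2015.
July 13, 2015 is a Monday and not a day on which the insurer's offices are closed, so no extension applies.
The deadline is July 13, 2015; from July 13, 2015 to August 19, 2015 is 37 days.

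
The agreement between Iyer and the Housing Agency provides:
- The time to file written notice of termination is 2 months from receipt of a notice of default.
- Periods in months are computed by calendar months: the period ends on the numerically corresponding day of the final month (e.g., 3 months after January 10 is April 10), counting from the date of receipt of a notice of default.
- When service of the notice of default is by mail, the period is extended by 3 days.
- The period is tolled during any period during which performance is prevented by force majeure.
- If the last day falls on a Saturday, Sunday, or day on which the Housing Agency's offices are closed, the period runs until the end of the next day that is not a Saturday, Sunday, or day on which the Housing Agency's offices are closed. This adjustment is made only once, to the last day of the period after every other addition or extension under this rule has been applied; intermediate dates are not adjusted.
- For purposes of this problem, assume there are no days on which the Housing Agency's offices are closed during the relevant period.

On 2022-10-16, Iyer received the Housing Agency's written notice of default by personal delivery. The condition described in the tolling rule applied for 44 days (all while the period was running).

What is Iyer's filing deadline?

January 30, 2023

2 months after 2022-10-16 is December 16, 2022.
Service was not by mail, so no mail extension applies.
Tolling adds 44 days: December 16, 2022 + 44 days = January 29, 2023.
January 29, 2023 is Sunday. The next qualifying day is January 30, 2023.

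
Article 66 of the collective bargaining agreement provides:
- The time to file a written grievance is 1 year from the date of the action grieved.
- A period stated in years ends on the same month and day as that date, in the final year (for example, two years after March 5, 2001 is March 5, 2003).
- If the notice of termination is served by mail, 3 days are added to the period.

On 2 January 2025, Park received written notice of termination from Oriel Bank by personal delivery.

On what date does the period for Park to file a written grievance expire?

January 2, 2026

1 year after 2 January 2025 is January 2, 2026.
Service was not by mail, so no mail extension applies.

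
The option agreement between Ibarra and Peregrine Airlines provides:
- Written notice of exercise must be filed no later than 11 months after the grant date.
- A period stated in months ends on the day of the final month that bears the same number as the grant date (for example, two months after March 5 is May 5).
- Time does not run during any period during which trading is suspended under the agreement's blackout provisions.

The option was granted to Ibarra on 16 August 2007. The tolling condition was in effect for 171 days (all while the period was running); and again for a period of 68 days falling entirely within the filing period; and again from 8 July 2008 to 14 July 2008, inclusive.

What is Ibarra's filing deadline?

11 months after 16 August 2007 is July 16, 2008.
Tolling adds 171 days: July 16, 2008 + 171 days = January 3, 2009.
Tolling adds 68 days: January 3, 2009 + 68 days = March 12, 2009.
From July 8, 2008 through July 14, 2008 inclusive is 7 days; tolling adds 7 days: March 12, 2009 + 7 days = March 19, 2009.

March 19, 2009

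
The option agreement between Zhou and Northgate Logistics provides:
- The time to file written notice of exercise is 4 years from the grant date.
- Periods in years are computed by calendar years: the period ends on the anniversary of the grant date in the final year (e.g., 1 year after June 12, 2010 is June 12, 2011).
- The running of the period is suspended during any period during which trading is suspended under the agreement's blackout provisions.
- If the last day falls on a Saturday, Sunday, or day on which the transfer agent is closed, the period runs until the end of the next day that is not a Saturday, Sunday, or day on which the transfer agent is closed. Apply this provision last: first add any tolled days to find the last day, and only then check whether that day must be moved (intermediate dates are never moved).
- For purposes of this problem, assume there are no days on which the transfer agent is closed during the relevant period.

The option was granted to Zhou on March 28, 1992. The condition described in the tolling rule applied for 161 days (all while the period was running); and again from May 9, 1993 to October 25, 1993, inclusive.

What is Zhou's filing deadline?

4 years after March 28, 1992 is March 28, 1996.
Tolling adds 161 days: March 28, 1996 + 161 days = September 5, 1996.
From May 9, 1993 through October 25, 1993 inclusive is 170 days; tolling adds 170 days: September 5, 1996 + 170 days = February 22, 1997.
February 22, 1997 is Saturday; February 23, 1997 is Sunday. The next qualifying day is February 24, 1997.

February 24, 1997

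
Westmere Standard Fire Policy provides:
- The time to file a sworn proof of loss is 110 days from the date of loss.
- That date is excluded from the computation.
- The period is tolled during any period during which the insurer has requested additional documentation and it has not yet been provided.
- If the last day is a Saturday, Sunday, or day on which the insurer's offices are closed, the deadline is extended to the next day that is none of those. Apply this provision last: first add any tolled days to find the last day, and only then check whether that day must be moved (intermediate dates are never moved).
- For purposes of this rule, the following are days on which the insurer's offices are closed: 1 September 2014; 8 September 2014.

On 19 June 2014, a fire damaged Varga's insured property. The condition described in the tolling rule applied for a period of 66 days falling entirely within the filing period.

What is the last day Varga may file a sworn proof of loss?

December 12, 2014

110 days after 19 June 2014 is October 7, 2014.
Tolling adds 66 days: October 7, 2014 + 66 days = December 12, 2014.
December 12, 2014 is a Friday and not a day on which the insurer's offices are closed, so no extension applies.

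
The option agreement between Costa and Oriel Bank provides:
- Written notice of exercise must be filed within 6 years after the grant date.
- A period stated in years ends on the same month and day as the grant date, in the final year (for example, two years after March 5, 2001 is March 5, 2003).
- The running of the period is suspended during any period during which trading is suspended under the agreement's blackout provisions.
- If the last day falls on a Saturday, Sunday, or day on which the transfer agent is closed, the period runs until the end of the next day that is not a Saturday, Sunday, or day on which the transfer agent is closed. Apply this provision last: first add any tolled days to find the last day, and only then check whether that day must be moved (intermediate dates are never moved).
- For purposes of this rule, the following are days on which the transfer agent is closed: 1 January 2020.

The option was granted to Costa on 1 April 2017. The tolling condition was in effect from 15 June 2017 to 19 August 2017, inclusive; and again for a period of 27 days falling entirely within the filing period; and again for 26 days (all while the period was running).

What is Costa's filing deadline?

July 31, 2023

6 years after 1 April 2017 is April 1, 2023.
From June 15, 2017 through August 19, 2017 inclusive is 66 days; tolling adds 66 days: April 1, 2023 + 66 days = June 6, 2023.
Tolling adds 27 days: June 6, 2023 + 27 days = July 3, 2023.
Tolling adds 26 days: July 3, 2023 + 26 days = July 29, 2023.
July 29, 2023 is Saturday; July 30, 2023 is Sunday. The next qualifying day is July 31, 2023.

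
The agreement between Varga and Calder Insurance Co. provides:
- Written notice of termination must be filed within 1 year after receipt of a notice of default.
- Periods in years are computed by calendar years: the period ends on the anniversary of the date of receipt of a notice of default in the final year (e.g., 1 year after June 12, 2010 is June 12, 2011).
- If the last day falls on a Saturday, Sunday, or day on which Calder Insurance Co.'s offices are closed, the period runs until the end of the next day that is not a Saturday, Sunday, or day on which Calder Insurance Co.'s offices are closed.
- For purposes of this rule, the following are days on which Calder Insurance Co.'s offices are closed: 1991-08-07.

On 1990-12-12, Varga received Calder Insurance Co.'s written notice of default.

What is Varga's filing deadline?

1 year after 1990-12-12 is December 12, 1991.
December 12, 1991 is a Thursday and not a day on which Calder Insurance Co.'s offices are closed, so no extension applies.

December 12, 1991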